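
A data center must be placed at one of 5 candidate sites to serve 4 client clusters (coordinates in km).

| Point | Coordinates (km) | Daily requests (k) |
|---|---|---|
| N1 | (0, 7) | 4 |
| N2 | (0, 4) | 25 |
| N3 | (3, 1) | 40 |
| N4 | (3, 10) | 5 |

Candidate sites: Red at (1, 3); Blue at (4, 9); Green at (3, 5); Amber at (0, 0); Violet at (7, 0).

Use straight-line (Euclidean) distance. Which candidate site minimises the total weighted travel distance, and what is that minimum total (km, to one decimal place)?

Total weighted distance at each candidate:
  Red (1, 3): total = 201.4
  Blue (4, 9): total = 507.5
  Green (3, 5): total = 278.5
  Amber (0, 0): total = 306.7
  Violet (7, 0): total = 459.9
Minimum is at Red with total 201.4 km.

Red, total 201.4 km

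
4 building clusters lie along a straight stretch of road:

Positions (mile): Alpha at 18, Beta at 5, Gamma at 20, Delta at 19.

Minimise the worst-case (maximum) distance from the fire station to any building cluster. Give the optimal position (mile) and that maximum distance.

location 12.5, max distance 7.5

The 1-center on a line is the midpoint of the two extreme points: leftmost at 5, rightmost at 20.
Optimal location = (5 + 20)/2 = 12.5; maximum distance = (20 − 5)/2 = 7.5.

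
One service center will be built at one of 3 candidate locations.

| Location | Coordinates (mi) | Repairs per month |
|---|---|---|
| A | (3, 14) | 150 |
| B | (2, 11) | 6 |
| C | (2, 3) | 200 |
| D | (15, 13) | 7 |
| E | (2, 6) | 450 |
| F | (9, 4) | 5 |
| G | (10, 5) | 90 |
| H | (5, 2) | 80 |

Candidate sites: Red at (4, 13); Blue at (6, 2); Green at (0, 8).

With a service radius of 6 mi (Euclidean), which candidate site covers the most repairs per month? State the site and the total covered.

Blue, covering 825

Coverage radius r = 6 mi; a point is covered iff (Δx)²+(Δy)² ≤ 6² = 36.
  Red (4, 13): covers {A, B} → 156
  Blue (6, 2): covers {C, E, F, G, H} → 825
  Green (0, 8): covers {B, C, E} → 656
Maximum coverage at Blue: 825 repairs per month.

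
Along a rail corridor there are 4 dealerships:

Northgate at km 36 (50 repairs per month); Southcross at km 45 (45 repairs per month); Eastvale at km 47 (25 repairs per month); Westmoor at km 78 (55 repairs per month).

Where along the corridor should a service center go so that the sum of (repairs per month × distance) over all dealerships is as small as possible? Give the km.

x = 45

For a sum of weighted absolute distances on a line, the optimum is the weighted median (not the mean). Total weight W = 175; half-weight = 87.5.
Sort by position and accumulate weight:
  km 36 (Northgate, w=50) → cum 50
  km 45 (Southcross, w=45) → cum 95  ≥ 87.5 → median here
  km 47 (Eastvale, w=25) → cum 120
  km 78 (Westmoor, w=55) → cum 175
Optimal location: km 45.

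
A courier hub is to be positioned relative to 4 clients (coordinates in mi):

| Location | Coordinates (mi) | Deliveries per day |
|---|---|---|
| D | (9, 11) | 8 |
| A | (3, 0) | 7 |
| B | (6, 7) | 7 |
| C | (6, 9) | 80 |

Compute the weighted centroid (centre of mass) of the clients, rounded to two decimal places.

The minimiser of Σwᵢ‖p−pᵢ‖² is the weighted centroid p* = (Σwᵢpᵢ)/(Σwᵢ).
Σwᵢ = 102.
Σwᵢxᵢ = 8·9 + 7·3 + 7·6 + 80·6 = 615.
Σwᵢyᵢ = 8·11 + 7·0 + 7·7 + 80·9 = 857.
x* = 615/102 = 6.03, y* = 857/102 = 8.40.

(6.03, 8.40)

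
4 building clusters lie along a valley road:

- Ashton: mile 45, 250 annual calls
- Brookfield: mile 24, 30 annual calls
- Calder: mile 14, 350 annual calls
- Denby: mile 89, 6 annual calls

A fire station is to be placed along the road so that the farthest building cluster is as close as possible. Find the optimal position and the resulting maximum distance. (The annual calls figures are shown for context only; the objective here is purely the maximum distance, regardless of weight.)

location 51.5, max distance 37.5

The 1-center on a line is the midpoint of the two extreme points: leftmost at 14, rightmost at 89.
Optimal location = (14 + 89)/2 = 51.5; maximum distance = (89 − 14)/2 = 37.5.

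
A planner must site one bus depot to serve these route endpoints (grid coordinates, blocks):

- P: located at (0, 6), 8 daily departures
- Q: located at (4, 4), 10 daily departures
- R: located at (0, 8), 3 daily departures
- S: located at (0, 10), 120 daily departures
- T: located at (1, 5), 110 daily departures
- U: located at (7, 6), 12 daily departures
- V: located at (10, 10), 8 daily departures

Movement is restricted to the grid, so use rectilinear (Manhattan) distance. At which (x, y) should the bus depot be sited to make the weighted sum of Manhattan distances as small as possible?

(1, 6)

Manhattan distance separates: Σwᵢ(|x−xᵢ|+|y−yᵢ|) = Σwᵢ|x−xᵢ| + Σwᵢ|y−yᵢ|, so x and y are optimised independently as 1-D weighted medians.
Total weight W = 271; half = 135.5.
x-coordinate, sorted with cumulative weight:
  x=0 (P, w=8) cum 8
  x=0 (R, w=3) cum 11
  x=0 (S, w=120) cum 131
  x=1 (T, w=110) cum 241  ← median
  x=4 (Q, w=10) cum 251
  x=7 (U, w=12) cum 263
  x=10 (V, w=8) cum 271
⇒ x* = 1
y-coordinate, sorted with cumulative weight:
  y=4 (Q, w=10) cum 10
  y=5 (T, w=110) cum 120
  y=6 (P, w=8) cum 128
  y=6 (U, w=12) cum 140  ← median
  y=8 (R, w=3) cum 143
  y=10 (S, w=120) cum 263
  y=10 (V, w=8) cum 271
⇒ y* = 6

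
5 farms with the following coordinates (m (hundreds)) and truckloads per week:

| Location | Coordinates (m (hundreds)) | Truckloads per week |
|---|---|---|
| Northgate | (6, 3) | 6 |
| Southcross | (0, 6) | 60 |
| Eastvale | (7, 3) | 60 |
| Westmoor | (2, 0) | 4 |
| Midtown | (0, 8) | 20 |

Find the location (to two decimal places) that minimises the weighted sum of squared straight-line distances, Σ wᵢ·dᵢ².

(3.09, 4.79)

The minimiser of Σwᵢ‖p−pᵢ‖² is the weighted centroid p* = (Σwᵢpᵢ)/(Σwᵢ).
Σwᵢ = 150.
Σwᵢxᵢ = 6·6 + 60·0 + 60·7 + 4·2 + 20·0 = 464.
Σwᵢyᵢ = 6·3 + 60·6 + 60·3 + 4·0 + 20·8 = 718.
x* = 464/150 = 3.09, y* = 718/150 = 4.79.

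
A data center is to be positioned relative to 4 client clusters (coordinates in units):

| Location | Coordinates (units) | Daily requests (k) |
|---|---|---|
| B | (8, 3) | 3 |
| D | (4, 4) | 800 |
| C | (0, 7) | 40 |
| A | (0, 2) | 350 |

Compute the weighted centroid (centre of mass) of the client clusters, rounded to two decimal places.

The minimiser of Σwᵢ‖p−pᵢ‖² is the weighted centroid p* = (Σwᵢpᵢ)/(Σwᵢ).
Σwᵢ = 1193.
Σwᵢxᵢ = 3·8 + 800·4 + 40·0 + 350·0 = 3224.
Σwᵢyᵢ = 3·3 + 800·4 + 40·7 + 350·2 = 4189.
x* = 3224/1193 = 2.70, y* = 4189/1193 = 3.51.

(2.70, 3.51)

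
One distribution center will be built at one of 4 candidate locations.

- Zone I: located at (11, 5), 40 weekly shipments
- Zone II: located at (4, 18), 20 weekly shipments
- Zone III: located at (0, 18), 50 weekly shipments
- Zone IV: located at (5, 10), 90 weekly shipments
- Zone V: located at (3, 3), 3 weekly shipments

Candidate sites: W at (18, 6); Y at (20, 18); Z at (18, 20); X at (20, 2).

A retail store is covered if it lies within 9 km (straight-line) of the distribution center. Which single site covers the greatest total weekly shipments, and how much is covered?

Coverage radius r = 9 km; a point is covered iff (Δx)²+(Δy)² ≤ 9² = 81.
  W (18, 6): covers {Zone I} → 40
  Y (20, 18): covers {none} → 0
  Z (18, 20): covers {none} → 0
  X (20, 2): covers {none} → 0
Maximum coverage at W: 40 weekly shipments.

W, covering 40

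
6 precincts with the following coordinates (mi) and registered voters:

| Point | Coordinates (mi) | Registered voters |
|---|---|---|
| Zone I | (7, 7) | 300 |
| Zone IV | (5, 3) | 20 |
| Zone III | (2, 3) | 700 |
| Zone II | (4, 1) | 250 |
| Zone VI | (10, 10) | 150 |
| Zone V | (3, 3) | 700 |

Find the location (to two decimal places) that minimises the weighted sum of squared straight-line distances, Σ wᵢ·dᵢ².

(3.87, 3.83)

The minimiser of Σwᵢ‖p−pᵢ‖² is the weighted centroid p* = (Σwᵢpᵢ)/(Σwᵢ).
Σwᵢ = 2120.
Σwᵢxᵢ = 300·7 + 20·5 + 700·2 + 250·4 + 150·10 + 700·3 = 8200.
Σwᵢyᵢ = 300·7 + 20·3 + 700·3 + 250·1 + 150·10 + 700·3 = 8110.
x* = 8200/2120 = 3.87, y* = 8110/2120 = 3.83.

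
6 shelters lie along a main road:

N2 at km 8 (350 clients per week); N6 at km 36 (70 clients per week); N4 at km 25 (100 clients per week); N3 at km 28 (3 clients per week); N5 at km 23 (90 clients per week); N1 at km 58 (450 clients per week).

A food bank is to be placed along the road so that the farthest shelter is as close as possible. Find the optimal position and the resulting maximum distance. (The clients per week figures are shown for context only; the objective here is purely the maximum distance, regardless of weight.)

The 1-center on a line is the midpoint of the two extreme points: leftmost at 8, rightmost at 58.
Optimal location = (8 + 58)/2 = 33; maximum distance = (58 − 8)/2 = 25.

location 33, max distance 25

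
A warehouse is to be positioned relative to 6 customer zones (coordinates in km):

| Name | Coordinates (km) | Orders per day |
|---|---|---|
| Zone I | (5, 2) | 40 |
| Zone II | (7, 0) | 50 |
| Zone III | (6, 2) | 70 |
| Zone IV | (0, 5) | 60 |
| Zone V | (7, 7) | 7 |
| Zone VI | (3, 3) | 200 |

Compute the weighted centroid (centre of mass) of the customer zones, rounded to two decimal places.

(3.79, 2.74)

The minimiser of Σwᵢ‖p−pᵢ‖² is the weighted centroid p* = (Σwᵢpᵢ)/(Σwᵢ).
Σwᵢ = 427.
Σwᵢxᵢ = 40·5 + 50·7 + 70·6 + 60·0 + 7·7 + 200·3 = 1619.
Σwᵢyᵢ = 40·2 + 50·0 + 70·2 + 60·5 + 7·7 + 200·3 = 1169.
x* = 1619/427 = 3.79, y* = 1169/427 = 2.74.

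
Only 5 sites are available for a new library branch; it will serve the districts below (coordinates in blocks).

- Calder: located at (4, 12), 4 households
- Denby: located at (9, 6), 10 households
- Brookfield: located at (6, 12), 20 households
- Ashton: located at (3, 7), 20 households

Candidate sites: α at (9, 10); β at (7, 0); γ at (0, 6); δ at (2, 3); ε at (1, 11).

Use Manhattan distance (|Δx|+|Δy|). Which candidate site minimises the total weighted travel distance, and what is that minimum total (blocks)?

Total weighted distance at each candidate:
  α (9, 10): total = 348
  β (7, 0): total = 620
  γ (0, 6): total = 450
  δ (2, 3): total = 504
  ε (1, 11): total = 386
Minimum is at α with total 348 blocks.

α, total 348 blocks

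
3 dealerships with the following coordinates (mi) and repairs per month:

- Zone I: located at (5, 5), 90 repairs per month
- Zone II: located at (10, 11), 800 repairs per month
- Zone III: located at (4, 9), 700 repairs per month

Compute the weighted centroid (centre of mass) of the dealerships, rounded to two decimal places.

The minimiser of Σwᵢ‖p−pᵢ‖² is the weighted centroid p* = (Σwᵢpᵢ)/(Σwᵢ).
Σwᵢ = 1590.
Σwᵢxᵢ = 90·5 + 800·10 + 700·4 = 11250.
Σwᵢyᵢ = 90·5 + 800·11 + 700·9 = 15550.
x* = 11250/1590 = 7.08, y* = 15550/1590 = 9.78.

(7.08, 9.78)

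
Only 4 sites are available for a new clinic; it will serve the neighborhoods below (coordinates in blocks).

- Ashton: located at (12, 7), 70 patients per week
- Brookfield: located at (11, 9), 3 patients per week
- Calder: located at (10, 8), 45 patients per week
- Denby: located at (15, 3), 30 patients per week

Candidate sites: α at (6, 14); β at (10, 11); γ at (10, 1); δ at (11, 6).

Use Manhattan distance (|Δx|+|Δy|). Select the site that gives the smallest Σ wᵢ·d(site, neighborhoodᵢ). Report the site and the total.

δ, total 494 blocks

Total weighted distance at each candidate:
  α (6, 14): total = 1990
  β (10, 11): total = 954
  γ (10, 1): total = 1112
  δ (11, 6): total = 494
Minimum is at δ with total 494 blocks.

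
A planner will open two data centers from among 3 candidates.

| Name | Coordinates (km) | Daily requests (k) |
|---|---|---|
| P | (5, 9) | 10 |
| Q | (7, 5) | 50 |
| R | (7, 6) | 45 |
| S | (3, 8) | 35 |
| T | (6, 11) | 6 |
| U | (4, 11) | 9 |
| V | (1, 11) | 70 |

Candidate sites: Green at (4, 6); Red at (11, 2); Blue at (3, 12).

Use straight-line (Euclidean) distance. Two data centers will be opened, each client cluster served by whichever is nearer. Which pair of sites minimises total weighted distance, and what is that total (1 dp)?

Evaluate every pair (each demand assigned to the nearer of the two):
  {Green, Blue}: total = 591.2
  {Red, Blue}: total = 868.8
  {Green, Red}: total = 888.5
Best pair: {Green, Blue} with total 591.2.

{Green, Blue}, total 591.2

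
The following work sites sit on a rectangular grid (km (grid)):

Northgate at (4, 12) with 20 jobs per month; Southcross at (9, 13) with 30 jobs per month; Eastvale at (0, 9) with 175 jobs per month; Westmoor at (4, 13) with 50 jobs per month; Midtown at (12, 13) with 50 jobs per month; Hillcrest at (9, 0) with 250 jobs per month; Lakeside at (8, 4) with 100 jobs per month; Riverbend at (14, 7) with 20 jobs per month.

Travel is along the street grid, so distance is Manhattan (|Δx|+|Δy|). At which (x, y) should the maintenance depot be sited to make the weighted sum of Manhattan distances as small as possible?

Manhattan distance separates: Σwᵢ(|x−xᵢ|+|y−yᵢ|) = Σwᵢ|x−xᵢ| + Σwᵢ|y−yᵢ|, so x and y are optimised independently as 1-D weighted medians.
Total weight W = 695; half = 347.5.
x-coordinate, sorted with cumulative weight:
  x=0 (Eastvale, w=175) cum 175
  x=4 (Northgate, w=20) cum 195
  x=4 (Westmoor, w=50) cum 245
  x=8 (Lakeside, w=100) cum 345
  x=9 (Southcross, w=30) cum 375  ← median
  x=9 (Hillcrest, w=250) cum 625
  x=12 (Midtown, w=50) cum 675
  x=14 (Riverbend, w=20) cum 695
⇒ x* = 9
y-coordinate, sorted with cumulative weight:
  y=0 (Hillcrest, w=250) cum 250
  y=4 (Lakeside, w=100) cum 350  ← median
  y=7 (Riverbend, w=20) cum 370
  y=9 (Eastvale, w=175) cum 545
  y=12 (Northgate, w=20) cum 565
  y=13 (Southcross, w=30) cum 595
  y=13 (Westmoor, w=50) cum 645
  y=13 (Midtown, w=50) cum 695
⇒ y* = 4

(9, 4)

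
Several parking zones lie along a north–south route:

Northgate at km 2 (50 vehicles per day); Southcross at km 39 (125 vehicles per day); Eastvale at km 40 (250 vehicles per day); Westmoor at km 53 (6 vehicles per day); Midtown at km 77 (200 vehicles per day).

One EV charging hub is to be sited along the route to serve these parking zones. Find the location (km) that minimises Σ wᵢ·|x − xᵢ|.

x = 40

For a sum of weighted absolute distances on a line, the optimum is the weighted median (not the mean). Total weight W = 631; half-weight = 315.5.
Sort by position and accumulate weight:
  km 2 (Northgate, w=50) → cum 50
  km 39 (Southcross, w=125) → cum 175
  km 40 (Eastvale, w=250) → cum 425  ≥ 315.5 → median here
  km 53 (Westmoor, w=6) → cum 431
  km 77 (Midtown, w=200) → cum 631
Optimal location: km 40.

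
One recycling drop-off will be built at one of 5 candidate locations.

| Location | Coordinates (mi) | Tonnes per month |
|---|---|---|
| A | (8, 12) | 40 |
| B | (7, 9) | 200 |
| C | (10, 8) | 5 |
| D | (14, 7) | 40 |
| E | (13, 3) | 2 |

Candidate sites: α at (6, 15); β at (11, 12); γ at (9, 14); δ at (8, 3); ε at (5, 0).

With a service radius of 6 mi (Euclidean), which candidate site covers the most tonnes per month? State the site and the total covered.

β, covering 285

Coverage radius r = 6 mi; a point is covered iff (Δx)²+(Δy)² ≤ 6² = 36.
  α (6, 15): covers {A} → 40
  β (11, 12): covers {A, B, C, D} → 285
  γ (9, 14): covers {A, B} → 240
  δ (8, 3): covers {C, E} → 7
  ε (5, 0): covers {none} → 0
Maximum coverage at β: 285 tonnes per month.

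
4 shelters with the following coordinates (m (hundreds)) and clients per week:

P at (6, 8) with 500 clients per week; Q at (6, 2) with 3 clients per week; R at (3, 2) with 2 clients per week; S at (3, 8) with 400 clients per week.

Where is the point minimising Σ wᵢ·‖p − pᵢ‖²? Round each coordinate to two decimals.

(4.67, 7.97)

The minimiser of Σwᵢ‖p−pᵢ‖² is the weighted centroid p* = (Σwᵢpᵢ)/(Σwᵢ).
Σwᵢ = 905.
Σwᵢxᵢ = 500·6 + 3·6 + 2·3 + 400·3 = 4224.
Σwᵢyᵢ = 500·8 + 3·2 + 2·2 + 400·8 = 7210.
x* = 4224/905 = 4.67, y* = 7210/905 = 7.97.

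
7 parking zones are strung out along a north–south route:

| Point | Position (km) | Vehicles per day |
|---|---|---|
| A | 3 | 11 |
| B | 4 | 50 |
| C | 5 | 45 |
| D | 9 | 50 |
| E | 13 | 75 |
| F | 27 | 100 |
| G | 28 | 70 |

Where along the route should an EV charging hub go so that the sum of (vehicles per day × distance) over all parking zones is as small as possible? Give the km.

x = 13

For a sum of weighted absolute distances on a line, the optimum is the weighted median (not the mean). Total weight W = 401; half-weight = 200.5.
Sort by position and accumulate weight:
  km 3 (A, w=11) → cum 11
  km 4 (B, w=50) → cum 61
  km 5 (C, w=45) → cum 106
  km 9 (D, w=50) → cum 156
  km 13 (E, w=75) → cum 231  ≥ 200.5 → median here
  km 27 (F, w=100) → cum 331
  km 28 (G, w=70) → cum 401
Optimal location: km 13.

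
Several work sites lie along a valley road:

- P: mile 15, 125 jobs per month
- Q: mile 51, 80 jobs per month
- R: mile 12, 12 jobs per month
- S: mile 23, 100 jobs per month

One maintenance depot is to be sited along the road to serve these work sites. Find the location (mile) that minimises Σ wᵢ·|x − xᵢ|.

x = 23

For a sum of weighted absolute distances on a line, the optimum is the weighted median (not the mean). Total weight W = 317; half-weight = 158.5.
Sort by position and accumulate weight:
  mile 12 (R, w=12) → cum 12
  mile 15 (P, w=125) → cum 137
  mile 23 (S, w=100) → cum 237  ≥ 158.5 → median here
  mile 51 (Q, w=80) → cum 317
Optimal location: mile 23.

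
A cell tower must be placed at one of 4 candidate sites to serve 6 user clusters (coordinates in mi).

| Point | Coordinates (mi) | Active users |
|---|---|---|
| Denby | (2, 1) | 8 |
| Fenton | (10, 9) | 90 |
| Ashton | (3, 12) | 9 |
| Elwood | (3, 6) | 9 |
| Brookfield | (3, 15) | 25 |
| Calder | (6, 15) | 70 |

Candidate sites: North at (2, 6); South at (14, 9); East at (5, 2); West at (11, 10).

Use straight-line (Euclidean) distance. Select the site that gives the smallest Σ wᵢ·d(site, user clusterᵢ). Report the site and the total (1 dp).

West, total 1114.6 mi

Total weighted distance at each candidate:
  North (2, 6): total = 1788.5
  South (14, 9): total = 1693.9
  East (5, 2): total = 2173.1
  West (11, 10): total = 1114.6
Minimum is at West with total 1114.6 mi.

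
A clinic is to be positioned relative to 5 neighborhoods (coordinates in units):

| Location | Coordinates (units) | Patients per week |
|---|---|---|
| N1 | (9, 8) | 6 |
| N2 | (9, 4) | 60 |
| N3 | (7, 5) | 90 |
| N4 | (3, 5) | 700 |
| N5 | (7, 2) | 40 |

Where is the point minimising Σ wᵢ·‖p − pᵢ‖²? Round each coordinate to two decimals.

The minimiser of Σwᵢ‖p−pᵢ‖² is the weighted centroid p* = (Σwᵢpᵢ)/(Σwᵢ).
Σwᵢ = 896.
Σwᵢxᵢ = 6·9 + 60·9 + 90·7 + 700·3 + 40·7 = 3604.
Σwᵢyᵢ = 6·8 + 60·4 + 90·5 + 700·5 + 40·2 = 4318.
x* = 3604/896 = 4.02, y* = 4318/896 = 4.82.

(4.02, 4.82)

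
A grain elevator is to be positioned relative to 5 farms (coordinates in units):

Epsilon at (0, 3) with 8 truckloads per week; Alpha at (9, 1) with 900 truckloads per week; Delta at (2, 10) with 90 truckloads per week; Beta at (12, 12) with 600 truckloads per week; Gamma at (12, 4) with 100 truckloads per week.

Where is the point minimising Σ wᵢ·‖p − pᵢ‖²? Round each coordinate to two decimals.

(9.82, 5.55)

The minimiser of Σwᵢ‖p−pᵢ‖² is the weighted centroid p* = (Σwᵢpᵢ)/(Σwᵢ).
Σwᵢ = 1698.
Σwᵢxᵢ = 8·0 + 900·9 + 90·2 + 600·12 + 100·12 = 16680.
Σwᵢyᵢ = 8·3 + 900·1 + 90·10 + 600·12 + 100·4 = 9424.
x* = 16680/1698 = 9.82, y* = 9424/1698 = 5.55.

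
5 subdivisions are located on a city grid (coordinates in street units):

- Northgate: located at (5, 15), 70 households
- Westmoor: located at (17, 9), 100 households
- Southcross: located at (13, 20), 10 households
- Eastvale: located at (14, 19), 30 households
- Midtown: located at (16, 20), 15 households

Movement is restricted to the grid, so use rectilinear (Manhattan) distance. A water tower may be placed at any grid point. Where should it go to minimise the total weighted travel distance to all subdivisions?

(16, 15)

Manhattan distance separates: Σwᵢ(|x−xᵢ|+|y−yᵢ|) = Σwᵢ|x−xᵢ| + Σwᵢ|y−yᵢ|, so x and y are optimised independently as 1-D weighted medians.
Total weight W = 225; half = 112.5.
x-coordinate, sorted with cumulative weight:
  x=5 (Northgate, w=70) cum 70
  x=13 (Southcross, w=10) cum 80
  x=14 (Eastvale, w=30) cum 110
  x=16 (Midtown, w=15) cum 125  ← median
  x=17 (Westmoor, w=100) cum 225
⇒ x* = 16
y-coordinate, sorted with cumulative weight:
  y=9 (Westmoor, w=100) cum 100
  y=15 (Northgate, w=70) cum 170  ← median
  y=19 (Eastvale, w=30) cum 200
  y=20 (Southcross, w=10) cum 210
  y=20 (Midtown, w=15) cum 225
⇒ y* = 15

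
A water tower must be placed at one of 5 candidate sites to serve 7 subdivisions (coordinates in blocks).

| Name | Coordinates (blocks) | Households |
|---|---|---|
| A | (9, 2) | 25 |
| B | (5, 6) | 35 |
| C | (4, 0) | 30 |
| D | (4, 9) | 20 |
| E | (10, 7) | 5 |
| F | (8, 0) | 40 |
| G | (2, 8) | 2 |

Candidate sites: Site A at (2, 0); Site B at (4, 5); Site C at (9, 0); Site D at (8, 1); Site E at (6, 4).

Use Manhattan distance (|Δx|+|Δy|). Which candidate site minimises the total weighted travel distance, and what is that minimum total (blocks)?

Site D, total 826 blocks

Total weighted distance at each candidate:
  Site A (2, 0): total = 1151
  Site B (4, 5): total = 910
  Site C (9, 0): total = 940
  Site D (8, 1): total = 826
  Site E (6, 4): total = 841
Minimum is at Site D with total 826 blocks.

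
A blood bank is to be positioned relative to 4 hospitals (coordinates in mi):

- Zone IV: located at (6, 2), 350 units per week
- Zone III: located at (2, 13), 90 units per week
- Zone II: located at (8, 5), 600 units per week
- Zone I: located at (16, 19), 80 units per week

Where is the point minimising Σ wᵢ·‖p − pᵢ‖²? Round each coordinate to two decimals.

(7.46, 5.71)

The minimiser of Σwᵢ‖p−pᵢ‖² is the weighted centroid p* = (Σwᵢpᵢ)/(Σwᵢ).
Σwᵢ = 1120.
Σwᵢxᵢ = 350·6 + 90·2 + 600·8 + 80·16 = 8360.
Σwᵢyᵢ = 350·2 + 90·13 + 600·5 + 80·19 = 6390.
x* = 8360/1120 = 7.46, y* = 6390/1120 = 5.71.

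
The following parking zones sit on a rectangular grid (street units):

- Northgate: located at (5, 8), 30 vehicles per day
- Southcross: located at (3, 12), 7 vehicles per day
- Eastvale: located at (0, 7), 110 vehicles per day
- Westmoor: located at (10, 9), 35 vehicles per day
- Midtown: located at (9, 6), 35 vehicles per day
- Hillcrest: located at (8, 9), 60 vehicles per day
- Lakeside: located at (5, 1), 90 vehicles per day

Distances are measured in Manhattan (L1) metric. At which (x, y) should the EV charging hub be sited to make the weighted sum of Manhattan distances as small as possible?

(5, 7)

Manhattan distance separates: Σwᵢ(|x−xᵢ|+|y−yᵢ|) = Σwᵢ|x−xᵢ| + Σwᵢ|y−yᵢ|, so x and y are optimised independently as 1-D weighted medians.
Total weight W = 367; half = 183.5.
x-coordinate, sorted with cumulative weight:
  x=0 (Eastvale, w=110) cum 110
  x=3 (Southcross, w=7) cum 117
  x=5 (Northgate, w=30) cum 147
  x=5 (Lakeside, w=90) cum 237  ← median
  x=8 (Hillcrest, w=60) cum 297
  x=9 (Midtown, w=35) cum 332
  x=10 (Westmoor, w=35) cum 367
⇒ x* = 5
y-coordinate, sorted with cumulative weight:
  y=1 (Lakeside, w=90) cum 90
  y=6 (Midtown, w=35) cum 125
  y=7 (Eastvale, w=110) cum 235  ← median
  y=8 (Northgate, w=30) cum 265
  y=9 (Westmoor, w=35) cum 300
  y=9 (Hillcrest, w=60) cum 360
  y=12 (Southcross, w=7) cum 367
⇒ y* = 7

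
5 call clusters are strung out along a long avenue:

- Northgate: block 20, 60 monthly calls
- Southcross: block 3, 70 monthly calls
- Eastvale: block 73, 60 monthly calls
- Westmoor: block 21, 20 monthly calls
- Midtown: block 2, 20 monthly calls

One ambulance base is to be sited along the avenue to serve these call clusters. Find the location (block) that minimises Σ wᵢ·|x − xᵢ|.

x = 20

For a sum of weighted absolute distances on a line, the optimum is the weighted median (not the mean). Total weight W = 230; half-weight = 115.
Sort by position and accumulate weight:
  block 2 (Midtown, w=20) → cum 20
  block 3 (Southcross, w=70) → cum 90
  block 20 (Northgate, w=60) → cum 150  ≥ 115 → median here
  block 21 (Westmoor, w=20) → cum 170
  block 73 (Eastvale, w=60) → cum 230
Optimal location: block 20.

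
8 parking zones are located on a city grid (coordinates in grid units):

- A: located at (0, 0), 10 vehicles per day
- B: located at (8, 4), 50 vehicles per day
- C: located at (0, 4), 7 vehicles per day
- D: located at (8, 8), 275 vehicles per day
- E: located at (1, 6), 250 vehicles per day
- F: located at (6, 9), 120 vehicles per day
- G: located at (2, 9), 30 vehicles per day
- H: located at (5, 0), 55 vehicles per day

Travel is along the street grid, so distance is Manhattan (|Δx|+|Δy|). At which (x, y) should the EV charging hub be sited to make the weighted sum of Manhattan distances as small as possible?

Manhattan distance separates: Σwᵢ(|x−xᵢ|+|y−yᵢ|) = Σwᵢ|x−xᵢ| + Σwᵢ|y−yᵢ|, so x and y are optimised independently as 1-D weighted medians.
Total weight W = 797; half = 398.5.
x-coordinate, sorted with cumulative weight:
  x=0 (A, w=10) cum 10
  x=0 (C, w=7) cum 17
  x=1 (E, w=250) cum 267
  x=2 (G, w=30) cum 297
  x=5 (H, w=55) cum 352
  x=6 (F, w=120) cum 472  ← median
  x=8 (B, w=50) cum 522
  x=8 (D, w=275) cum 797
⇒ x* = 6
y-coordinate, sorted with cumulative weight:
  y=0 (A, w=10) cum 10
  y=0 (H, w=55) cum 65
  y=4 (B, w=50) cum 115
  y=4 (C, w=7) cum 122
  y=6 (E, w=250) cum 372
  y=8 (D, w=275) cum 647  ← median
  y=9 (F, w=120) cum 767
  y=9 (G, w=30) cum 797
⇒ y* = 8

(6, 8)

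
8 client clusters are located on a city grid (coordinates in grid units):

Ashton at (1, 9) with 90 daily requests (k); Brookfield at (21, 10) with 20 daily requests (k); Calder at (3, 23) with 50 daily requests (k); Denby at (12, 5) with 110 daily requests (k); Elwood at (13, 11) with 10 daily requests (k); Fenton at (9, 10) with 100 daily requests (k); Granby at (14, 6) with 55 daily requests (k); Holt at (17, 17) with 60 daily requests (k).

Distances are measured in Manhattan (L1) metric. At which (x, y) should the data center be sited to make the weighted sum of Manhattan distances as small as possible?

(12, 9)

Manhattan distance separates: Σwᵢ(|x−xᵢ|+|y−yᵢ|) = Σwᵢ|x−xᵢ| + Σwᵢ|y−yᵢ|, so x and y are optimised independently as 1-D weighted medians.
Total weight W = 495; half = 247.5.
x-coordinate, sorted with cumulative weight:
  x=1 (Ashton, w=90) cum 90
  x=3 (Calder, w=50) cum 140
  x=9 (Fenton, w=100) cum 240
  x=12 (Denby, w=110) cum 350  ← median
  x=13 (Elwood, w=10) cum 360
  x=14 (Granby, w=55) cum 415
  x=17 (Holt, w=60) cum 475
  x=21 (Brookfield, w=20) cum 495
⇒ x* = 12
y-coordinate, sorted with cumulative weight:
  y=5 (Denby, w=110) cum 110
  y=6 (Granby, w=55) cum 165
  y=9 (Ashton, w=90) cum 255  ← median
  y=10 (Brookfield, w=20) cum 275
  y=10 (Fenton, w=100) cum 375
  y=11 (Elwood, w=10) cum 385
  y=17 (Holt, w=60) cum 445
  y=23 (Calder, w=50) cum 495
⇒ y* = 9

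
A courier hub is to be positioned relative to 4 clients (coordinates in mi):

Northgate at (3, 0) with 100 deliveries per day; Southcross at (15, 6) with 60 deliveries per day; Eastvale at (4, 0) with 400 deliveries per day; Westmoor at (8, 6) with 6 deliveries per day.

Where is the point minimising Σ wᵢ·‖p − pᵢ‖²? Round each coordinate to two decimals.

(5.03, 0.70)

The minimiser of Σwᵢ‖p−pᵢ‖² is the weighted centroid p* = (Σwᵢpᵢ)/(Σwᵢ).
Σwᵢ = 566.
Σwᵢxᵢ = 100·3 + 60·15 + 400·4 + 6·8 = 2848.
Σwᵢyᵢ = 100·0 + 60·6 + 400·0 + 6·6 = 396.
x* = 2848/566 = 5.03, y* = 396/566 = 0.70.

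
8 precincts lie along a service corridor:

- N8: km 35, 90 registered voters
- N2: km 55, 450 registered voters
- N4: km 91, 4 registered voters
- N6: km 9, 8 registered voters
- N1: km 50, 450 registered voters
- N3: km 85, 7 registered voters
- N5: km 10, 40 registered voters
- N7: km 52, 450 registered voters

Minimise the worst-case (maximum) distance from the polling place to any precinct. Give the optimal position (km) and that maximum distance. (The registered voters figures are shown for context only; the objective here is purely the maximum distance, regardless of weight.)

The 1-center on a line is the midpoint of the two extreme points: leftmost at 9, rightmost at 91.
Optimal location = (9 + 91)/2 = 50; maximum distance = (91 − 9)/2 = 41.

location 50, max distance 41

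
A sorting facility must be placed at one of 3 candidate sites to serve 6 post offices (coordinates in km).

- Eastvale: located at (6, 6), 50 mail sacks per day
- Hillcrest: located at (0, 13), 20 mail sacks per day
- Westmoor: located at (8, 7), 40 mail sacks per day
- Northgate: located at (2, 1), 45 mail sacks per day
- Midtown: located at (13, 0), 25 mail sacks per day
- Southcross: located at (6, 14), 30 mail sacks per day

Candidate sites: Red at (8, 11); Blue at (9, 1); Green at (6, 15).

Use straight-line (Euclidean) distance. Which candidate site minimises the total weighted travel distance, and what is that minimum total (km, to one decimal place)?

Total weighted distance at each candidate:
  Red (8, 11): total = 1529.2
  Blue (9, 1): total = 1653.2
  Green (6, 15): total = 2005.4
Minimum is at Red with total 1529.2 km.

Red, total 1529.2 km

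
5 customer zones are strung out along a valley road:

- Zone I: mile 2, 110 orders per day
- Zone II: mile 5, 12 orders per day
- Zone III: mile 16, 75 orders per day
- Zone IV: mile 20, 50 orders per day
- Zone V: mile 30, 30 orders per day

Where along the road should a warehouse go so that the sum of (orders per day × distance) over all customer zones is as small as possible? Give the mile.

x = 16

For a sum of weighted absolute distances on a line, the optimum is the weighted median (not the mean). Total weight W = 277; half-weight = 138.5.
Sort by position and accumulate weight:
  mile 2 (Zone I, w=110) → cum 110
  mile 5 (Zone II, w=12) → cum 122
  mile 16 (Zone III, w=75) → cum 197  ≥ 138.5 → median here
  mile 20 (Zone IV, w=50) → cum 247
  mile 30 (Zone V, w=30) → cum 277
Optimal location: mile 16.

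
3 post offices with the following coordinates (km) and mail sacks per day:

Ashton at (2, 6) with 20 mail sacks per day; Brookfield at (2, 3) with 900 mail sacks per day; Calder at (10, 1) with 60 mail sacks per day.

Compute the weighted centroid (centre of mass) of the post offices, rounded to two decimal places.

The minimiser of Σwᵢ‖p−pᵢ‖² is the weighted centroid p* = (Σwᵢpᵢ)/(Σwᵢ).
Σwᵢ = 980.
Σwᵢxᵢ = 20·2 + 900·2 + 60·10 = 2440.
Σwᵢyᵢ = 20·6 + 900·3 + 60·1 = 2880.
x* = 2440/980 = 2.49, y* = 2880/980 = 2.94.

(2.49, 2.94)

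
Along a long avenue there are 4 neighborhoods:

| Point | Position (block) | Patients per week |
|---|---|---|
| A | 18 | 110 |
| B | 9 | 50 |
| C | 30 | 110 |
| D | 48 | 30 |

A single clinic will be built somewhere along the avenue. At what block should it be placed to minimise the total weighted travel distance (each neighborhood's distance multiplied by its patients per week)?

For a sum of weighted absolute distances on a line, the optimum is the weighted median (not the mean). Total weight W = 300; half-weight = 150.
Sort by position and accumulate weight:
  block 9 (B, w=50) → cum 50
  block 18 (A, w=110) → cum 160  ≥ 150 → median here
  block 30 (C, w=110) → cum 270
  block 48 (D, w=30) → cum 300
Optimal location: block 18.

x = 18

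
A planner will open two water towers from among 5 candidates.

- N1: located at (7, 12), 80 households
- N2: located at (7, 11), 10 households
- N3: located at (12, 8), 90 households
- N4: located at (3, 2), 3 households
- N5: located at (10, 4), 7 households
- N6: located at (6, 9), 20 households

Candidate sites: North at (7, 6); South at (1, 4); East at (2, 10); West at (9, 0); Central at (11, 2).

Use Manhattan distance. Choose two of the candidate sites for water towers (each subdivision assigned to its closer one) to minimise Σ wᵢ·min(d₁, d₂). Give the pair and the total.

{North, Central}, total 1285

Evaluate every pair (each demand assigned to the nearer of the two):
  {North, Central}: total = 1285
  {North, South}: total = 1287
  {North, East}: total = 1299
  {North, West}: total = 1299
  {East, Central}: total = 1395
  {East, West}: total = 1769
  {South, East}: total = 1875
  {South, Central}: total = 2113
  {West, Central}: total = 2165
  {South, West}: total = 2487
Best pair: {North, Central} with total 1285.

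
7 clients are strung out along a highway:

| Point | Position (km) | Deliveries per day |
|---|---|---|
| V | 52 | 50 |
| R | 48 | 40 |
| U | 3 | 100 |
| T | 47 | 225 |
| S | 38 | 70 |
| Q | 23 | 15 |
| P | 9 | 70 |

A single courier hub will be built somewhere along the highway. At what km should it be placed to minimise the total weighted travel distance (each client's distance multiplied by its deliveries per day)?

For a sum of weighted absolute distances on a line, the optimum is the weighted median (not the mean). Total weight W = 570; half-weight = 285.
Sort by position and accumulate weight:
  km 3 (U, w=100) → cum 100
  km 9 (P, w=70) → cum 170
  km 23 (Q, w=15) → cum 185
  km 38 (S, w=70) → cum 255
  km 47 (T, w=225) → cum 480  ≥ 285 → median here
  km 48 (R, w=40) → cum 520
  km 52 (V, w=50) → cum 570
Optimal location: km 47.

x = 47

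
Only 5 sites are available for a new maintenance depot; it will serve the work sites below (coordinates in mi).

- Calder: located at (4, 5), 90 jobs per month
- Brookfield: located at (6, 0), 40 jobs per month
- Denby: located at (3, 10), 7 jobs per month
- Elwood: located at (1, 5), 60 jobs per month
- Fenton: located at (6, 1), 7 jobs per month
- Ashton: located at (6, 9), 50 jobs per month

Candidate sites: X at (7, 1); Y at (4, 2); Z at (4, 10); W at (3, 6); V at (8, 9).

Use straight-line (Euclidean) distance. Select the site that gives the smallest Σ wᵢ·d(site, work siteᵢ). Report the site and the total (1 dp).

Total weighted distance at each candidate:
  X (7, 1): total = 1418.3
  Y (4, 2): total = 1073.8
  Z (4, 10): total = 1391.1
  W (3, 6): total = 810.7
  V (8, 9): total = 1555.1
Minimum is at W with total 810.7 mi.

W, total 810.7 mi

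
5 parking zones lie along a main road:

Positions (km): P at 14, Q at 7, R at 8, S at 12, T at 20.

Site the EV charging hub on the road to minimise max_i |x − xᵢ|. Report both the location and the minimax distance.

The 1-center on a line is the midpoint of the two extreme points: leftmost at 7, rightmost at 20.
Optimal location = (7 + 20)/2 = 13.5; maximum distance = (20 − 7)/2 = 6.5.

location 13.5, max distance 6.5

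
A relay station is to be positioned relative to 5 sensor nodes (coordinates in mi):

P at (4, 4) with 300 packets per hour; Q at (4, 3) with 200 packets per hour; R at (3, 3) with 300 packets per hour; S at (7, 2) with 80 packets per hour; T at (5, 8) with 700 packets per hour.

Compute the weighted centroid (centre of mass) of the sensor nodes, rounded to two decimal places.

(4.41, 5.35)

The minimiser of Σwᵢ‖p−pᵢ‖² is the weighted centroid p* = (Σwᵢpᵢ)/(Σwᵢ).
Σwᵢ = 1580.
Σwᵢxᵢ = 300·4 + 200·4 + 300·3 + 80·7 + 700·5 = 6960.
Σwᵢyᵢ = 300·4 + 200·3 + 300·3 + 80·2 + 700·8 = 8460.
x* = 6960/1580 = 4.41, y* = 8460/1580 = 5.35.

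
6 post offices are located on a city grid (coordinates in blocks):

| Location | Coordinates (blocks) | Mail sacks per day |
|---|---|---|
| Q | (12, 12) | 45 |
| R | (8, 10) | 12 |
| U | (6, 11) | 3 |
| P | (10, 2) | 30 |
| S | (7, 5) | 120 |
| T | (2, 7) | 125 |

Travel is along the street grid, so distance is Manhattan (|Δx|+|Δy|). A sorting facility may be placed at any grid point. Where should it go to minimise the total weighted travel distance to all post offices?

Manhattan distance separates: Σwᵢ(|x−xᵢ|+|y−yᵢ|) = Σwᵢ|x−xᵢ| + Σwᵢ|y−yᵢ|, so x and y are optimised independently as 1-D weighted medians.
Total weight W = 335; half = 167.5.
x-coordinate, sorted with cumulative weight:
  x=2 (T, w=125) cum 125
  x=6 (U, w=3) cum 128
  x=7 (S, w=120) cum 248  ← median
  x=8 (R, w=12) cum 260
  x=10 (P, w=30) cum 290
  x=12 (Q, w=45) cum 335
⇒ x* = 7
y-coordinate, sorted with cumulative weight:
  y=2 (P, w=30) cum 30
  y=5 (S, w=120) cum 150
  y=7 (T, w=125) cum 275  ← median
  y=10 (R, w=12) cum 287
  y=11 (U, w=3) cum 290
  y=12 (Q, w=45) cum 335
⇒ y* = 7

(7, 7)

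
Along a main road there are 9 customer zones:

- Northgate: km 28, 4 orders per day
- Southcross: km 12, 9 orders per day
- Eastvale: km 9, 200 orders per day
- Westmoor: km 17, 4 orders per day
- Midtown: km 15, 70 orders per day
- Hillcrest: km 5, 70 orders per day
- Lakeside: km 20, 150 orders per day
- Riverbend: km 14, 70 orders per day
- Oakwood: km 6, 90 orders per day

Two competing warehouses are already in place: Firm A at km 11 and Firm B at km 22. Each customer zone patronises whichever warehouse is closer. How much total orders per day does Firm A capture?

The indifferent point is the midpoint (11+22)/2 = 16.5; customer zones left of it (closer to Firm A at 11) go to Firm A, those right go to Firm B.
  Hillcrest at 5 (w=70) → Firm A
  Oakwood at 6 (w=90) → Firm A
  Eastvale at 9 (w=200) → Firm A
  Southcross at 12 (w=9) → Firm A
  Riverbend at 14 (w=70) → Firm A
  Midtown at 15 (w=70) → Firm A
  Westmoor at 17 (w=4) → Firm B
  Lakeside at 20 (w=150) → Firm B
  Northgate at 28 (w=4) → Firm B
Firm A captures 509; Firm B captures 158.

509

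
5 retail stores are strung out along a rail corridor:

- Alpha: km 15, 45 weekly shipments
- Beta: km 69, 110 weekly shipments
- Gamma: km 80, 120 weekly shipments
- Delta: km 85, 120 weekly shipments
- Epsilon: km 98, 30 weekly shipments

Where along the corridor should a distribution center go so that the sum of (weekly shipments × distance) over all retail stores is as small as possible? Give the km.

For a sum of weighted absolute distances on a line, the optimum is the weighted median (not the mean). Total weight W = 425; half-weight = 212.5.
Sort by position and accumulate weight:
  km 15 (Alpha, w=45) → cum 45
  km 69 (Beta, w=110) → cum 155
  km 80 (Gamma, w=120) → cum 275  ≥ 212.5 → median here
  km 85 (Delta, w=120) → cum 395
  km 98 (Epsilon, w=30) → cum 425
Optimal location: km 80.

x = 80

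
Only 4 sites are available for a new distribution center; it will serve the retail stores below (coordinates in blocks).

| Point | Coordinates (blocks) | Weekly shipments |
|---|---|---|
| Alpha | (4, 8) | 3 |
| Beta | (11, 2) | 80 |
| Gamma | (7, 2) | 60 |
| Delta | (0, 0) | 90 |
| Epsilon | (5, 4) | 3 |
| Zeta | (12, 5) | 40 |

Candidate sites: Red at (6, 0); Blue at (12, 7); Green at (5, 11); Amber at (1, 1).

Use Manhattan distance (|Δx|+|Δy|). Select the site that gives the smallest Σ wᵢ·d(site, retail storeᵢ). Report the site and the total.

Total weighted distance at each candidate:
  Red (6, 0): total = 1765
  Blue (12, 7): total = 2927
  Green (5, 11): total = 3853
  Amber (1, 1): total = 2131
Minimum is at Red with total 1765 blocks.

Red, total 1765 blocks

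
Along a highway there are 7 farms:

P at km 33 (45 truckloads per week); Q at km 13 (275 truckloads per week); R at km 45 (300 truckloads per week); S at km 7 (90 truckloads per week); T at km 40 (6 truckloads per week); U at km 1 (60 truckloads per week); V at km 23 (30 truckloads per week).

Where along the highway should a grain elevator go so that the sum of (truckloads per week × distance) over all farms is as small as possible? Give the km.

For a sum of weighted absolute distances on a line, the optimum is the weighted median (not the mean). Total weight W = 806; half-weight = 403.
Sort by position and accumulate weight:
  km 1 (U, w=60) → cum 60
  km 7 (S, w=90) → cum 150
  km 13 (Q, w=275) → cum 425  ≥ 403 → median here
  km 23 (V, w=30) → cum 455
  km 33 (P, w=45) → cum 500
  km 40 (T, w=6) → cum 506
  km 45 (R, w=300) → cum 806
Optimal location: km 13.

x = 13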